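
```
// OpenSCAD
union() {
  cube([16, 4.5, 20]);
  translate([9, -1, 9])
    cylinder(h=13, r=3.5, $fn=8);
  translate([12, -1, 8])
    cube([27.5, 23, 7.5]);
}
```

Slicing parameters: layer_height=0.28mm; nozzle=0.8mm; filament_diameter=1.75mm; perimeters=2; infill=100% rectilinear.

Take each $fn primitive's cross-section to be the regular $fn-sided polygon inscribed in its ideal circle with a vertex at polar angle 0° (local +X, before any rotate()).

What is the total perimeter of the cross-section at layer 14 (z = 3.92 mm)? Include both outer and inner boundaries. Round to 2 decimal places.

At z = 3.92 mm: the 16×4.5 cube contributes its full rectangle (perimeter 41.00 mm); the cylinder at (9, -1) is absent (z outside [9, 22]); the cube at (12, -1) is not intersected at this z (z outside [8, 15.5]); Merging all regions: only the 16×4.5 cube is present, so the union is just that shape — boundary = 41.00 mm. Overall, the cross-section is a single solid region. Total boundary length (outer) = 41.00 mm.

41.00 mm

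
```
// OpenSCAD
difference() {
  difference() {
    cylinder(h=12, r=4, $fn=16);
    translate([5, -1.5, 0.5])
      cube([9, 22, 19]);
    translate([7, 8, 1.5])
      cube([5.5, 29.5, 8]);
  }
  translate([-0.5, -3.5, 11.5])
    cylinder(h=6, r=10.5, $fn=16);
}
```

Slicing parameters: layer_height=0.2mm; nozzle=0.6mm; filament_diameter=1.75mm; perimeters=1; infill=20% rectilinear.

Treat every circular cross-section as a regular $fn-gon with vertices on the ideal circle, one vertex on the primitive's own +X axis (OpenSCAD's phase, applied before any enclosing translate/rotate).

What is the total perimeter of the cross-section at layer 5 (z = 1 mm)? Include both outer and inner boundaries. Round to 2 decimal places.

24.97 mm

At z = 1 mm: the r=4 cylinder gives a regular 16-gon of circumradius 4 (constant along its height) (perimeter = 2·16·4.000·sin(180°/16) = 24.97 mm); the cube at (5, -1.5) is present — its section is the full 9×22 rectangle (perimeter 62.00 mm); the cube at (7, 8) does not reach this height (z outside [1.5, 9.5]); Subtracting the remaining from the first: starting from the r=4 cylinder, the 9×22 cube at (5, -1.5) misses the remaining region (no effect) — boundary = 24.97 mm; the cylinder at (-0.5, -3.5) is absent (z outside [11.5, 17.5]); After the difference (first − rest): none of the subtracted shapes is present at this height, so that combined region is unchanged — boundary = 24.97 mm. Overall, the cross-section is a single solid region. Total boundary length (outer) = 24.97 mm.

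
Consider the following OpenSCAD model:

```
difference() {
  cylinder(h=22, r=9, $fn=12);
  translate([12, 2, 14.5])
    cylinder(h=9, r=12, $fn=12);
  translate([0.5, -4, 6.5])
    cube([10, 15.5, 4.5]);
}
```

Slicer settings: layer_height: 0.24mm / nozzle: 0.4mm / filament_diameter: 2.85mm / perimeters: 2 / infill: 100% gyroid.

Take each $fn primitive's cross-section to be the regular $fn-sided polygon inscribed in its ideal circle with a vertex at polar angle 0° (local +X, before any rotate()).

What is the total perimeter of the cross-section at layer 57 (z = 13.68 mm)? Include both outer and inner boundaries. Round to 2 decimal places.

55.90 mm

At z = 13.68 mm: the cylinder: section is a regular 12-gon, circumradius r=9 (perimeter = 2·12·9.000·sin(180°/12) = 55.90 mm); the cylinder at (12, 2) is not intersected at this z (z outside [14.5, 23.5]); the cube at (0.5, -4) is absent (z outside [6.5, 11]); Subtracting the remaining from the first: none of the subtracted shapes is present at this height, so the r=9 cylinder is unchanged — boundary = 55.90 mm. Overall, the cross-section is a single solid region. Total boundary length (outer) = 55.90 mm.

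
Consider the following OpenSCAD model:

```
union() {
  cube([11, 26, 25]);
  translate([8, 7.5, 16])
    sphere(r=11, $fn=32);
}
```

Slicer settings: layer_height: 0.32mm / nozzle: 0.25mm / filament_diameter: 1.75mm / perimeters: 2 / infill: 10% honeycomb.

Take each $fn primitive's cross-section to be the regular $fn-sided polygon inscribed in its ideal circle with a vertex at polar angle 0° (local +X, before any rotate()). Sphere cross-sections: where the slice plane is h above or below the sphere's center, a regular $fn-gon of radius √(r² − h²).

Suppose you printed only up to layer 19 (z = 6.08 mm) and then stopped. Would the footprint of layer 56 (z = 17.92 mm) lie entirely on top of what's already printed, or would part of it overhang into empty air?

Compare the two slices. At z = 6.08: the cube (footprint 11×26) is included at this height (area 286.00 mm²); the sphere at (8, 7.5): section is a regular 32-gon, circumradius = √(r²−h²) = √(11²−9.92²) = 4.753 (area = (32/2)·4.753²·sin(360°/32) = 70.52 mm²); Combining (union): the regions partially overlap — summed areas 356.52 mm² minus the doubly-counted overlap 61.66 mm² gives 294.87 mm² — area = 294.87 mm². At z = 17.92: the cube (footprint 11×26) is included at this height (area 286.00 mm²); the r=11 sphere at (8, 7.5) slices to a regular 32-gon of circumradius 10.831 (√(r²−h²) with h=1.92 from center) (area = (32/2)·10.831²·sin(360°/32) = 366.19 mm²); Combining (union): the regions partially overlap — summed areas 652.19 mm² minus the doubly-counted overlap 192.09 mm² gives 460.10 mm² — area = 460.10 mm². Checking containment: at z = 17.92 the cross-section extends beyond the z = 6.08 cross-section by about 165.23 mm².

part overhangs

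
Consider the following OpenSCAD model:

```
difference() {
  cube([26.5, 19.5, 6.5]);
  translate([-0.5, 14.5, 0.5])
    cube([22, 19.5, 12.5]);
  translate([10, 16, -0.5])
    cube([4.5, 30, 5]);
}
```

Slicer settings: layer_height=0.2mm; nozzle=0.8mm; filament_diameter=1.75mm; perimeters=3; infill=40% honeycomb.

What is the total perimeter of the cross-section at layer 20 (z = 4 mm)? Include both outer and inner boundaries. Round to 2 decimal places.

92.00 mm

At z = 4 mm: the cube (footprint 26.5×19.5) is included at this height (perimeter 92.00 mm); the 22×19.5 cube at (-0.5, 14.5) contributes its full rectangle (perimeter 83.00 mm); the cube at (10, 16) (footprint 4.5×30) is included at this height (perimeter 69.00 mm); Subtracting the remaining from the first: starting from the 26.5×19.5 cube, the 22×19.5 cube at (-0.5, 14.5) partially overlaps it — only the 107.50 mm² overlap (of its 429.00 mm²) is removed, clipping the outline; the 4.5×30 cube at (10, 16) misses the remaining region (no effect) — boundary = 92.00 mm. Overall, the cross-section is a single solid region. Total boundary length (outer) = 92.00 mm.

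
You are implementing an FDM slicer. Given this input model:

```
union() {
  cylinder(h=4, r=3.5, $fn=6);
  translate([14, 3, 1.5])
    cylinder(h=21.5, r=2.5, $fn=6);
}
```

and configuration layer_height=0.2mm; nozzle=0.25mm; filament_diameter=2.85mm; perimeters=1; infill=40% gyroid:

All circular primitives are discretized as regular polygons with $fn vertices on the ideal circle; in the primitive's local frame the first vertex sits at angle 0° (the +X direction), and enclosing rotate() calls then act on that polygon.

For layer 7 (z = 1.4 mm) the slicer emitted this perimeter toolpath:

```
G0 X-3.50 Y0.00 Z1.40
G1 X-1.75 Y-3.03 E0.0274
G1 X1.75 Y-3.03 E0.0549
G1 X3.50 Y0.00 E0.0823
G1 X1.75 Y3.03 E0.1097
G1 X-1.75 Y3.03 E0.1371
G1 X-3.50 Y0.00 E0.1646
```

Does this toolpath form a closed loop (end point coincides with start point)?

yes

Start point (G0): (-3.50, 0.00). End point (last G1): the path returns to the start — closed.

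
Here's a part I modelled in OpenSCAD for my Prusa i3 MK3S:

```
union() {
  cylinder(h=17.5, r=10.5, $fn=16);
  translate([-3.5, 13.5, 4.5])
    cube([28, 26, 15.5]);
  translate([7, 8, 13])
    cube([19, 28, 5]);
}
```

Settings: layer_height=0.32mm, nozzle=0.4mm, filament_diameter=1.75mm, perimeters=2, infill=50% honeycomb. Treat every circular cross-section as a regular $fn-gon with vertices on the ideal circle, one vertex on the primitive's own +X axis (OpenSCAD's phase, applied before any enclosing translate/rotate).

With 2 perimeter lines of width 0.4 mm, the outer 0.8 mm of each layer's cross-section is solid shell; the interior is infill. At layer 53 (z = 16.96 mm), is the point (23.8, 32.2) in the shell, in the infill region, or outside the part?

infill

At z = 16.96 mm: the cylinder: section is a regular 16-gon, circumradius r=10.5; the 28×26 cube at (-3.5, 13.5) contributes its full rectangle; the cube at (7, 8) (footprint 19×28) is included at this height; Combining (union): the regions partially overlap (shared area 393.75 mm²), so overlapping operands fuse into one piece — 2 connected regions. Overall, the cross-section has 2 separate islands. The nearest boundary edge runs (26.00, 36.00)→(26.00, 8.00); distance from the point to it = 2.20 mm. (Shell/infill is judged within the island containing the point — the largest one.) The point is inside the cross-section and 2.20 mm from the nearest boundary — more than the 0.8 mm shell width (2 × 0.4), so it's in the infill interior.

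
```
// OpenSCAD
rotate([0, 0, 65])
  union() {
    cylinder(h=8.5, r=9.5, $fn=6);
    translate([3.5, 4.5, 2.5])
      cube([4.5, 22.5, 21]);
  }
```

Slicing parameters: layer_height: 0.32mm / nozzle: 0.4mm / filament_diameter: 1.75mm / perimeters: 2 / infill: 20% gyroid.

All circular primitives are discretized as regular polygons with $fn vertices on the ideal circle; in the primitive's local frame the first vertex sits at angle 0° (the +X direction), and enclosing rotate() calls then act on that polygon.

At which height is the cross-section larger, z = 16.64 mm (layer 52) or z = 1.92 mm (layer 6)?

Layer 52 (z = 16.64): the cylinder is absent (z outside [0, 8.5]); the cube at (3.5, 4.5) is present — its section is the full 4.5×22.5 rectangle (area 101.25 mm²); Merging all regions: only the 4.5×22.5 cube at (3.5, 4.5) is present, so the union is just that shape — area = 101.25 mm²; (rotated 65° about Z; rotation is an isometry so areas/perimeters/island counts are preserved). So its area = 101.25 mm². Layer 6 (z = 1.92): the cylinder: section is a regular 6-gon, circumradius r=9.5 (area = (6/2)·9.500²·sin(360°/6) = 234.48 mm²); the cube at (3.5, 4.5) is absent (z outside [2.5, 23.5]); Combining (union): only the r=9.5 cylinder is present, so the union is just that shape — area = 234.48 mm²; (whole slice rotated 65° about Z — lengths, areas and connectivity unchanged). So its area = 234.48 mm². Layer 6 is larger (234.48 vs 101.25 mm²).

layer 6 (z = 1.92 mm)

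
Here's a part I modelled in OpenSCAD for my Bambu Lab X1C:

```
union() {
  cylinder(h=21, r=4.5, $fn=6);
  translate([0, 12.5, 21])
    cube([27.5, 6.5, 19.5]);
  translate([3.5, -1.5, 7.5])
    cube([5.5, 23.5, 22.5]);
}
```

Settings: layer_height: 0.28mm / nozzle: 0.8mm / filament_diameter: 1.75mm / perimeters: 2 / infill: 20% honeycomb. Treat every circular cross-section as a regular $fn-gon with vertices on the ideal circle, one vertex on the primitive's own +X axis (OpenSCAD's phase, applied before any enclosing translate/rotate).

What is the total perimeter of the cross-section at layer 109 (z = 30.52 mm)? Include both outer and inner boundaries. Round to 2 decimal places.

68.00 mm

At z = 30.52 mm: the cylinder is absent (z outside [0, 21]); the 27.5×6.5 cube at (0, 12.5) contributes its full rectangle (perimeter 68.00 mm); the cube at (3.5, -1.5) is not intersected at this z (z outside [7.5, 30]); Combining (union): only the 27.5×6.5 cube at (0, 12.5) is present, so the union is just that shape — boundary = 68.00 mm. Overall, the cross-section is a single solid region. Total boundary length (outer) = 68.00 mm.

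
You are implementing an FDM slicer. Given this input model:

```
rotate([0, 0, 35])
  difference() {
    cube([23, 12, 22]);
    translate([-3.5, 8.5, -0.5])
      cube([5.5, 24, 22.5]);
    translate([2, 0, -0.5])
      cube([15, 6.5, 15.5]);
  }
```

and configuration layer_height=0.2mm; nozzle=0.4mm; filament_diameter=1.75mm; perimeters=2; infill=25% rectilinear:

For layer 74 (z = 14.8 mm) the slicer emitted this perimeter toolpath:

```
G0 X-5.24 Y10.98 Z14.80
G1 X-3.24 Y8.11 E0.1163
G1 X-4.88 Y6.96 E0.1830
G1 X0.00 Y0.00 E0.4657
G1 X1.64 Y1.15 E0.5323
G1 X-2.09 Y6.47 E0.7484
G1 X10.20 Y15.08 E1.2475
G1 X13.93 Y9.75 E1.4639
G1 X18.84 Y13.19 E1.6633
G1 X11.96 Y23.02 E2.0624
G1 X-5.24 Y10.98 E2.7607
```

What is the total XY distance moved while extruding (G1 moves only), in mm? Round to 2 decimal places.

83.00 mm

Sum the Euclidean lengths of each G1 segment: total = 83.00 mm.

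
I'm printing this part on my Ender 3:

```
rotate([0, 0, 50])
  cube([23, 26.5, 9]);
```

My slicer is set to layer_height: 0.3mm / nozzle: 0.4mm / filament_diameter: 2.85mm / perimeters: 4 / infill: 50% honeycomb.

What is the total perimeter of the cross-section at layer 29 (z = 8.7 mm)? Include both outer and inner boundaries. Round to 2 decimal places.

99.00 mm

At z = 8.7 mm: the cube (footprint 23×26.5) is included at this height (perimeter 99.00 mm); (rotated 50° about Z; rotation is an isometry so areas/perimeters/island counts are preserved). Overall, the cross-section is a single solid region. Total boundary length (outer) = 99.00 mm.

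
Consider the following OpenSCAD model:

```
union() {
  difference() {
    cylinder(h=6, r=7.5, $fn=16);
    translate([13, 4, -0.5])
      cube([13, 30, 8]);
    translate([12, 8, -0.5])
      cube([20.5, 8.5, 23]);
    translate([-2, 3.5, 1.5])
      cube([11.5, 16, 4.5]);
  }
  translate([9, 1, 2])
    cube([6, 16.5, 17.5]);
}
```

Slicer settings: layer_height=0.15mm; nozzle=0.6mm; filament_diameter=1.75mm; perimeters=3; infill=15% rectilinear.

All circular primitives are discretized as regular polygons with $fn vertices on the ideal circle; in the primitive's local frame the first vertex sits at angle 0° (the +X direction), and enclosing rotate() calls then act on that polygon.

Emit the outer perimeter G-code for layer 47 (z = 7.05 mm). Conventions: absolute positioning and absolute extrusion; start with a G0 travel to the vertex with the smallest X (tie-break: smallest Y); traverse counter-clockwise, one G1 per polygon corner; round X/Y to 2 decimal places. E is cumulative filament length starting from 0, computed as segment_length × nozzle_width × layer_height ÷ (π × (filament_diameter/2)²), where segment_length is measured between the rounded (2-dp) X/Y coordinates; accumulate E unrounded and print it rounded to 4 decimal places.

G0 X9.00 Y1.00 Z7.05
G1 X15.00 Y1.00 E0.2245
G1 X15.00 Y17.50 E0.8419
G1 X9.00 Y17.50 E1.0664
G1 X9.00 Y1.00 E1.6838

At z = 7.05 mm: the cylinder is not intersected at this z (z outside [0, 6]); the 13×30 cube at (13, 4) contributes its full rectangle; the cube at (12, 8) (footprint 20.5×8.5) is included at this height; the cube at (-2, 3.5) does not reach this height (z outside [1.5, 6]); After the difference (first − rest): the first operand is absent here, so nothing remains; the cube at (9, 1) is present — its section is the full 6×16.5 rectangle; Merging all regions: only the 6×16.5 cube at (9, 1) is present, so the union is just that shape — 1 connected region. The outline is a single polygon with 4 vertices. Extrusion per mm of travel: 0.6 × 0.15 / (π × 0.875²) = 0.037418. Accumulating E over each segment gives final E = 1.6838.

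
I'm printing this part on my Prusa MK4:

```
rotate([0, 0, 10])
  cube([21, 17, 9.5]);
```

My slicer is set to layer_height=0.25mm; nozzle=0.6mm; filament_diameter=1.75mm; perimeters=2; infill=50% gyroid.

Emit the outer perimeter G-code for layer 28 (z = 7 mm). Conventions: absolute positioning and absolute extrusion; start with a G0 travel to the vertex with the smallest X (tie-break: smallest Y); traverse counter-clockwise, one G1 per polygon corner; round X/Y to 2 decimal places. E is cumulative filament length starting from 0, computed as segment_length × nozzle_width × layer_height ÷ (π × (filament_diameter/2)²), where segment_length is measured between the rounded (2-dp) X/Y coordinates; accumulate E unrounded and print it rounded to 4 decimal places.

G0 X-2.95 Y16.74 Z7.00
G1 X0.00 Y0.00 E1.0600
G1 X20.68 Y3.65 E2.3696
G1 X17.73 Y20.39 E3.4297
G1 X-2.95 Y16.74 E4.7393

At z = 7 mm: the cube is present — its section is the full 21×17 rectangle; (whole slice rotated 10° about Z — lengths, areas and connectivity unchanged). The outline is a single polygon with 4 vertices. Extrusion per mm of travel: 0.6 × 0.25 / (π × 0.875²) = 0.062363. Accumulating E over each segment gives final E = 4.7393.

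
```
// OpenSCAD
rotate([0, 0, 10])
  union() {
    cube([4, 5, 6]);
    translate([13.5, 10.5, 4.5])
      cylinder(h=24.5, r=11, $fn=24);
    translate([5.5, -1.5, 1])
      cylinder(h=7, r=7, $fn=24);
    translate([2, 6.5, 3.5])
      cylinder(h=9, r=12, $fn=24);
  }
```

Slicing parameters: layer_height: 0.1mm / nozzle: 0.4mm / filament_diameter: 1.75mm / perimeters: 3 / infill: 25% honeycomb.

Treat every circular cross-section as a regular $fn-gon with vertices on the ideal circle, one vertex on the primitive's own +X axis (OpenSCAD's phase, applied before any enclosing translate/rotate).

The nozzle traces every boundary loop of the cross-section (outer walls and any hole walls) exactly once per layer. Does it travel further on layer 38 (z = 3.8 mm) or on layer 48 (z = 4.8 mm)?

layer 48 (z = 4.8 mm)

Layer 38 (z = 3.8): the 4×5 cube contributes its full rectangle (perimeter 18.00 mm); the cylinder at (13.5, 10.5) is absent (z outside [4.5, 29]); the r=7 cylinder at (5.5, -1.5) contributes a regular 24-gon of circumradius 7 (perimeter = 2·24·7.000·sin(180°/24) = 43.86 mm); the cylinder at (2, 6.5): section is a regular 24-gon, circumradius r=12 (perimeter = 2·24·12.000·sin(180°/24) = 75.18 mm); Combining (union): the regions partially overlap (shared area 130.58 mm²), so the edge portions inside another operand are dropped and the merged outline is re-measured after clipping — boundary = 80.32 mm; (whole slice rotated 10° about Z — lengths, areas and connectivity unchanged). So its perimeter = 80.32 mm. Layer 48 (z = 4.8): the cube (footprint 4×5) is included at this height (perimeter 18.00 mm); the r=11 cylinder at (13.5, 10.5) gives a regular 24-gon of circumradius 11 (constant along its height) (perimeter = 2·24·11.000·sin(180°/24) = 68.92 mm); the r=7 cylinder at (5.5, -1.5) contributes a regular 24-gon of circumradius 7 (perimeter = 2·24·7.000·sin(180°/24) = 43.86 mm); the cylinder at (2, 6.5): section is a regular 24-gon, circumradius r=12 (perimeter = 2·24·12.000·sin(180°/24) = 75.18 mm); Combining (union): the regions partially overlap (shared area 276.55 mm²), so the edge portions inside another operand are dropped and the merged outline is re-measured after clipping — boundary = 102.53 mm; (rotated 10° about Z; rotation is an isometry so areas/perimeters/island counts are preserved). So its perimeter = 102.53 mm. Layer 48 is larger (102.53 vs 80.32 mm).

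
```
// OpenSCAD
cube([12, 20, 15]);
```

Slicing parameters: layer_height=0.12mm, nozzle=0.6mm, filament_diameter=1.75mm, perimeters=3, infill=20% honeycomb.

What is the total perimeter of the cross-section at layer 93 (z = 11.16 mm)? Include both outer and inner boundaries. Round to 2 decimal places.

64.00 mm

At z = 11.16 mm: the 12×20 cube contributes its full rectangle (perimeter 64.00 mm). Overall, the cross-section is a single solid region. Total boundary length (outer) = 64.00 mm.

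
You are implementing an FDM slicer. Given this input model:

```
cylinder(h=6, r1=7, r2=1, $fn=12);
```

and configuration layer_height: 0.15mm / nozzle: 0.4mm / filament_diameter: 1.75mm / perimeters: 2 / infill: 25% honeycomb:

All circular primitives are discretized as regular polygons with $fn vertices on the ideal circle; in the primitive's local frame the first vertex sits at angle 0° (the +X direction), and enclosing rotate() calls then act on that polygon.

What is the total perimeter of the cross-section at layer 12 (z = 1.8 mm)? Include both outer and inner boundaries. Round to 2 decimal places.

32.30 mm

At z = 1.8 mm: the cone: at t=0.300 of its height the radius interpolates to r₁+(r₂−r₁)t = 5.200, giving a regular 12-gon of that circumradius (perimeter = 2·12·5.200·sin(180°/12) = 32.30 mm). Overall, the cross-section is a single solid region. Total boundary length (outer) = 32.30 mm.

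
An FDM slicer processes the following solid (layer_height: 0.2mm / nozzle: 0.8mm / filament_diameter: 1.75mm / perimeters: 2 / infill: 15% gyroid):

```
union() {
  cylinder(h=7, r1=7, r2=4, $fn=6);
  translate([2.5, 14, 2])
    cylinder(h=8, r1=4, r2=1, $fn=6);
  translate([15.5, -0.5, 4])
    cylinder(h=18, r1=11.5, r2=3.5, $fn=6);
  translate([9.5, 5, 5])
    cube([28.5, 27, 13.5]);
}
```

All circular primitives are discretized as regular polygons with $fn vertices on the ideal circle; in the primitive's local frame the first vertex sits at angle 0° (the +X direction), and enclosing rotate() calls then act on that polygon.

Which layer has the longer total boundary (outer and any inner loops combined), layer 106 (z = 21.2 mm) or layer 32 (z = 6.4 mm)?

Layer 106 (z = 21.2): the cone does not reach this height (z outside [0, 7]); the cone at (2.5, 14) is not intersected at this z (z outside [2, 10]); the cone at (15.5, -0.5): at t=0.956 of its height the radius interpolates to r₁+(r₂−r₁)t = 3.856, giving a regular 6-gon of that circumradius (perimeter = 2·6·3.856·sin(180°/6) = 23.13 mm); the cube at (9.5, 5) is absent (z outside [5, 18.5]); Taking the union: only the cone at (15.5, -0.5) is present, so the union is just that shape — boundary = 23.13 mm. So its perimeter = 23.13 mm. Layer 32 (z = 6.4): the cone (r1=7→r2=4) has section circumradius 4.257 here — a regular 6-gon (perimeter = 2·6·4.257·sin(180°/6) = 25.54 mm); the cone at (2.5, 14) (r1=4→r2=1) has section circumradius 2.350 here — a regular 6-gon (perimeter = 2·6·2.350·sin(180°/6) = 14.10 mm); the cone at (15.5, -0.5) contributes a regular 6-gon of circumradius 10.433 (interpolated between r1=11.5 and r2=3.5 at t=0.133) (perimeter = 2·6·10.433·sin(180°/6) = 62.60 mm); the cube at (9.5, 5) is present — its section is the full 28.5×27 rectangle (perimeter 111.00 mm); Taking the union: the regions partially overlap (shared area 42.73 mm²), so the edge portions inside another operand are dropped and the merged outline is re-measured after clipping — boundary = 181.72 mm. So its perimeter = 181.72 mm. Layer 32 is larger (181.72 vs 23.13 mm).

layer 32 (z = 6.4 mm)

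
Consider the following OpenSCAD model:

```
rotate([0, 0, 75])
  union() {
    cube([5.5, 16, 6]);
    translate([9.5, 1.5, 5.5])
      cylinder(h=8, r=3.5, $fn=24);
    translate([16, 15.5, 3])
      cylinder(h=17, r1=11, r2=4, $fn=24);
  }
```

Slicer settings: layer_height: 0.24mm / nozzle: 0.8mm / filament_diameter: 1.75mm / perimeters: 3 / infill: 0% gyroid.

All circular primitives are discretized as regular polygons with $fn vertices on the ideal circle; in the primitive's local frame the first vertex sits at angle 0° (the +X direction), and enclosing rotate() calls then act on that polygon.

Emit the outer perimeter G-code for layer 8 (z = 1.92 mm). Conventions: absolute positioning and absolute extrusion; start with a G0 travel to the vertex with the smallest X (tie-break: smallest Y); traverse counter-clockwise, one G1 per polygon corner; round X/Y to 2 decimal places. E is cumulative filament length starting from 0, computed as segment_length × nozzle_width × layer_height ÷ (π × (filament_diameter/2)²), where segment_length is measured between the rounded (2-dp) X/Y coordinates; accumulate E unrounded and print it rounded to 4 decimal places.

At z = 1.92 mm: the 5.5×16 cube contributes its full rectangle; the cylinder at (9.5, 1.5) is absent (z outside [5.5, 13.5]); the cone at (16, 15.5) is not intersected at this z (z outside [3, 20]); Merging all regions: only the 5.5×16 cube is present, so the union is just that shape — 1 connected region; (whole slice rotated 75° about Z — lengths, areas and connectivity unchanged). The outline is a single polygon with 4 vertices. Extrusion per mm of travel: 0.8 × 0.24 / (π × 0.875²) = 0.079824. Accumulating E over each segment gives final E = 3.4311.

G0 X-15.45 Y4.14 Z1.92
G1 X0.00 Y0.00 E1.2768
G1 X1.42 Y5.31 E1.7156
G1 X-14.03 Y9.45 E2.9924
G1 X-15.45 Y4.14 E3.4311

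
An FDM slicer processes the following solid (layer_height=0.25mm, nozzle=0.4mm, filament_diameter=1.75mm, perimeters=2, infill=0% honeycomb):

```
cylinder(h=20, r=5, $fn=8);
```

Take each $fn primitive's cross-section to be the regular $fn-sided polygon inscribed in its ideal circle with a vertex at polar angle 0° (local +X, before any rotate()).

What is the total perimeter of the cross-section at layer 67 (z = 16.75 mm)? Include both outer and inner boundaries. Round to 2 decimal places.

At z = 16.75 mm: the cylinder: section is a regular 8-gon, circumradius r=5 (perimeter = 2·8·5.000·sin(180°/8) = 30.61 mm). Overall, the cross-section is a single solid region. Total boundary length (outer) = 30.61 mm.

30.61 mm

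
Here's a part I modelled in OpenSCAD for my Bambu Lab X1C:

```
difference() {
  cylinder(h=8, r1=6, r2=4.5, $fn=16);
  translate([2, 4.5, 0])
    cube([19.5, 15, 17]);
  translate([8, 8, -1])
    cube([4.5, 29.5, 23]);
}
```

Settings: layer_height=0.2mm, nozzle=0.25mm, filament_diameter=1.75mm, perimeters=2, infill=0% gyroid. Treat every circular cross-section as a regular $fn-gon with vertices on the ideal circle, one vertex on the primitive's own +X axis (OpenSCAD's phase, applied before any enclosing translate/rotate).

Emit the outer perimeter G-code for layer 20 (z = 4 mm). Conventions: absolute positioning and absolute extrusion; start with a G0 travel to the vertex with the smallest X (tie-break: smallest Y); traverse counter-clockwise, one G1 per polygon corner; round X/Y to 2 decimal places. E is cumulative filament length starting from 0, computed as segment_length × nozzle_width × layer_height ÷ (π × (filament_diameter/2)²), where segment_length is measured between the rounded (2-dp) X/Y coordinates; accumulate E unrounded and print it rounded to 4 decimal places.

At z = 4 mm: the cone contributes a regular 16-gon of circumradius 5.250 (interpolated between r1=6 and r2=4.5 at t=0.500); the cube at (2, 4.5) (footprint 19.5×15) is included at this height; the cube at (8, 8) (footprint 4.5×29.5) is included at this height; After the difference (first − rest): starting from the cone, the 19.5×15 cube at (2, 4.5) partially overlaps it — only the 0.10 mm² overlap (of its 292.50 mm²) is removed, clipping the outline; the 4.5×29.5 cube at (8, 8) misses the remaining region (no effect) — 1 connected region. The outline is a single polygon with 18 vertices. Extrusion per mm of travel: 0.25 × 0.2 / (π × 0.875²) = 0.020788. Accumulating E over each segment gives final E = 0.6863.

G0 X-5.25 Y0.00 Z4.00
G1 X-4.85 Y-2.01 E0.0426
G1 X-3.71 Y-3.71 E0.0852
G1 X-2.01 Y-4.85 E0.1277
G1 X0.00 Y-5.25 E0.1703
G1 X2.01 Y-4.85 E0.2129
G1 X3.71 Y-3.71 E0.2555
G1 X4.85 Y-2.01 E0.2980
G1 X5.25 Y0.00 E0.3406
G1 X4.85 Y2.01 E0.3832
G1 X3.71 Y3.71 E0.4258
G1 X2.53 Y4.50 E0.4553
G1 X2.00 Y4.50 E0.4663
G1 X2.00 Y4.85 E0.4736
G1 X0.00 Y5.25 E0.5160
G1 X-2.01 Y4.85 E0.5586
G1 X-3.71 Y3.71 E0.6011
G1 X-4.85 Y2.01 E0.6437
G1 X-5.25 Y0.00 E0.6863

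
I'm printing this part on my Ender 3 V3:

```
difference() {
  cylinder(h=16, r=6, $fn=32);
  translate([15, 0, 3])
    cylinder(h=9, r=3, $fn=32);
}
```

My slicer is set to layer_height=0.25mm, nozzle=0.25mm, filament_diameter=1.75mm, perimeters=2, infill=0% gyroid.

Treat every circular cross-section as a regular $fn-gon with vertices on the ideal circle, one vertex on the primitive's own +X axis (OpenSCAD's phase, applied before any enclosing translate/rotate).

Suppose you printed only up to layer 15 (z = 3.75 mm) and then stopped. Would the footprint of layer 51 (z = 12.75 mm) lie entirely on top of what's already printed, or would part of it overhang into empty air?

entirely on top

Compare the two slices. At z = 3.75: the r=6 cylinder gives a regular 32-gon of circumradius 6 (constant along its height) (area = (32/2)·6.000²·sin(360°/32) = 112.37 mm²); the r=3 cylinder at (15, 0) contributes a regular 32-gon of circumradius 3 (area = (32/2)·3.000²·sin(360°/32) = 28.09 mm²); After the difference (first − rest): starting from the r=6 cylinder (112.37 mm²), the r=3 cylinder at (15, 0) misses the remaining region (no effect) — area = 112.37 mm². At z = 12.75: the cylinder: section is a regular 32-gon, circumradius r=6 (area = (32/2)·6.000²·sin(360°/32) = 112.37 mm²); the cylinder at (15, 0) is absent (z outside [3, 12]); Subtracting the remaining from the first: none of the subtracted shapes is present at this height, so the r=6 cylinder is unchanged — area = 112.37 mm². Checking containment: the cross-section at z = 12.75 is a subset of the cross-section at z = 3.75.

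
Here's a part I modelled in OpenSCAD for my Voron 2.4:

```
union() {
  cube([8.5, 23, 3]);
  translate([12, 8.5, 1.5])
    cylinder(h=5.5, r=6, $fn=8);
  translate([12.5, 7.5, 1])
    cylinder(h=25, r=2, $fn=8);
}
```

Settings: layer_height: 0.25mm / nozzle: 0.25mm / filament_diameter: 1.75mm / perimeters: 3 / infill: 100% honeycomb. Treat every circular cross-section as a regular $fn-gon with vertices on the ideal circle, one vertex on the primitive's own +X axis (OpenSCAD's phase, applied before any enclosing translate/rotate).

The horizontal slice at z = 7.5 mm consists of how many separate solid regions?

At z = 7.5 mm: the cube does not reach this height (z outside [0, 3]); the cylinder at (12, 8.5) is absent (z outside [1.5, 7]); the r=2 cylinder at (12.5, 7.5) contributes a regular 8-gon of circumradius 2; Combining (union): only the r=2 cylinder at (12.5, 7.5) is present, so the union is just that shape — 1 connected region. The result has 1 disconnected region.

1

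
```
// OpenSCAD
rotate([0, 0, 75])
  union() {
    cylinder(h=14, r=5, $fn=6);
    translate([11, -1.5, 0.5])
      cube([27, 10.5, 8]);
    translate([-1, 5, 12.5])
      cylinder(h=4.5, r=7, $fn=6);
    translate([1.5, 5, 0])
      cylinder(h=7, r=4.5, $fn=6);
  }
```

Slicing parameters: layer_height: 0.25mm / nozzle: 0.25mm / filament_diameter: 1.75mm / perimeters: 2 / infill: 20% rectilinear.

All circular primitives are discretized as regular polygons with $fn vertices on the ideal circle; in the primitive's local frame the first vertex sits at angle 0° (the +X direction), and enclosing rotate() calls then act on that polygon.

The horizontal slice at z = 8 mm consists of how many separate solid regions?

2

At z = 8 mm: the cylinder: section is a regular 6-gon, circumradius r=5; the cube at (11, -1.5) is present — its section is the full 27×10.5 rectangle; the cylinder at (-1, 5) does not reach this height (z outside [12.5, 17]); the cylinder at (1.5, 5) is not intersected at this z (z outside [0, 7]); Merging all regions: the 2 present regions are separate (no shared area or edge), so areas and boundary lengths simply add and each stays a separate island — 2 connected regions; (rotated 75° about Z; rotation is an isometry so areas/perimeters/island counts are preserved). The result has 2 disconnected regions.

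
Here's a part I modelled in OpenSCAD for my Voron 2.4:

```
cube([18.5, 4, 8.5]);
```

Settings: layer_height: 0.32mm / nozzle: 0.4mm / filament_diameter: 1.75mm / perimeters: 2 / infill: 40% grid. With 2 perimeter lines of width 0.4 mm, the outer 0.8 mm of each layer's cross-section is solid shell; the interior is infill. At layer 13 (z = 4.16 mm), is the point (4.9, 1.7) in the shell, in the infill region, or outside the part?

infill

At z = 4.16 mm: the 18.5×4 cube contributes its full rectangle. Overall, the cross-section is a single solid region. The nearest boundary edge runs (0.00, 0.00)→(18.50, 0.00); distance from the point to it = 1.70 mm. The point is inside the cross-section and 1.70 mm from the nearest boundary — more than the 0.8 mm shell width (2 × 0.4), so it's in the infill interior.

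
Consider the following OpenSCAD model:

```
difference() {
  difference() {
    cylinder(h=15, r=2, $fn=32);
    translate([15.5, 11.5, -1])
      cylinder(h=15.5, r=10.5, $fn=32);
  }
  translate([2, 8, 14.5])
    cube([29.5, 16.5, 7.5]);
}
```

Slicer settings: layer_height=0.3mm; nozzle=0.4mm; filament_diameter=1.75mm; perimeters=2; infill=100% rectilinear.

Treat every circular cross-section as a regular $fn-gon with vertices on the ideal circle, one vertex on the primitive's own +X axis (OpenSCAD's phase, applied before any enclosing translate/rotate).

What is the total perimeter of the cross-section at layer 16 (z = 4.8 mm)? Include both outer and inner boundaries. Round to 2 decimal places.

At z = 4.8 mm: the r=2 cylinder contributes a regular 32-gon of circumradius 2 (perimeter = 2·32·2.000·sin(180°/32) = 12.55 mm); the cylinder at (15.5, 11.5): section is a regular 32-gon, circumradius r=10.5 (perimeter = 2·32·10.500·sin(180°/32) = 65.87 mm); Subtracting the remaining from the first: starting from the r=2 cylinder, the r=10.5 cylinder at (15.5, 11.5) misses the remaining region (no effect) — boundary = 12.55 mm; the cube at (2, 8) is absent (z outside [14.5, 22]); Taking the first minus the rest: none of the subtracted shapes is present at this height, so that combined region is unchanged — boundary = 12.55 mm. Overall, the cross-section is a single solid region. Total boundary length (outer) = 12.55 mm.

12.55 mm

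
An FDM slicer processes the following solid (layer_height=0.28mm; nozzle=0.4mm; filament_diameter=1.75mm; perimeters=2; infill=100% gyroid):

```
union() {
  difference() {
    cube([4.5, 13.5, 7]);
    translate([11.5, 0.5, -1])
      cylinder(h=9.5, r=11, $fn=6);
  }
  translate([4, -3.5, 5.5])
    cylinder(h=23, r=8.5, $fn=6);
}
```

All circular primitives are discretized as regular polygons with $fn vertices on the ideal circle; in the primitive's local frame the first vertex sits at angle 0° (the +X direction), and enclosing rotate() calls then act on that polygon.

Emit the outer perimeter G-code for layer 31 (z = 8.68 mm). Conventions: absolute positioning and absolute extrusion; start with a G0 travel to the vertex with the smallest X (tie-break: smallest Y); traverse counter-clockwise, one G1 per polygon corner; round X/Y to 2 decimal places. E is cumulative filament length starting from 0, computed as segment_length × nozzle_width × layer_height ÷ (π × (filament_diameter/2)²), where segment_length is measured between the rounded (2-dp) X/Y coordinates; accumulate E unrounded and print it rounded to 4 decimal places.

G0 X-4.50 Y-3.50 Z8.68
G1 X-0.25 Y-10.86 E0.3957
G1 X8.25 Y-10.86 E0.7915
G1 X12.50 Y-3.50 E1.1873
G1 X8.25 Y3.86 E1.5830
G1 X-0.25 Y3.86 E1.9788
G1 X-4.50 Y-3.50 E2.3746

At z = 8.68 mm: the cube does not reach this height (z outside [0, 7]); the cylinder at (11.5, 0.5) is absent (z outside [-1, 8.5]); Subtracting the remaining from the first: the first operand is absent here, so nothing remains; the r=8.5 cylinder at (4, -3.5) contributes a regular 6-gon of circumradius 8.5; Merging all regions: only the r=8.5 cylinder at (4, -3.5) is present, so the union is just that shape — 1 connected region. The outline is a single polygon with 6 vertices. Extrusion per mm of travel: 0.4 × 0.28 / (π × 0.875²) = 0.046564. Accumulating E over each segment gives final E = 2.3746.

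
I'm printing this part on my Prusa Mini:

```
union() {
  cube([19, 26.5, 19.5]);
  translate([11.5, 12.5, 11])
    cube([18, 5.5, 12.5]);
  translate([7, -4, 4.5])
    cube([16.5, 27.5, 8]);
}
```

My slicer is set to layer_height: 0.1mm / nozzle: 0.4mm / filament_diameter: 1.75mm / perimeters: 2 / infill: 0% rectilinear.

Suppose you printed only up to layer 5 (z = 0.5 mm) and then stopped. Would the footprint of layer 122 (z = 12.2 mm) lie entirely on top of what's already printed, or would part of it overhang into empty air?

part overhangs

Compare the two slices. At z = 0.5: the 19×26.5 cube contributes its full rectangle (area 503.50 mm²); the cube at (11.5, 12.5) is not intersected at this z (z outside [11, 23.5]); the cube at (7, -4) does not reach this height (z outside [4.5, 12.5]); Merging all regions: only the 19×26.5 cube is present, so the union is just that shape — area = 503.50 mm². At z = 12.2: the 19×26.5 cube contributes its full rectangle (area 503.50 mm²); the cube at (11.5, 12.5) is present — its section is the full 18×5.5 rectangle (area 99.00 mm²); the cube at (7, -4) is present — its section is the full 16.5×27.5 rectangle (area 453.75 mm²); Merging all regions: the regions partially overlap — summed areas 1056.25 mm² minus the doubly-counted overlap 348.00 mm² gives 708.25 mm² — area = 708.25 mm². Checking containment: at z = 12.2 the cross-section extends beyond the z = 0.5 cross-section by about 204.75 mm².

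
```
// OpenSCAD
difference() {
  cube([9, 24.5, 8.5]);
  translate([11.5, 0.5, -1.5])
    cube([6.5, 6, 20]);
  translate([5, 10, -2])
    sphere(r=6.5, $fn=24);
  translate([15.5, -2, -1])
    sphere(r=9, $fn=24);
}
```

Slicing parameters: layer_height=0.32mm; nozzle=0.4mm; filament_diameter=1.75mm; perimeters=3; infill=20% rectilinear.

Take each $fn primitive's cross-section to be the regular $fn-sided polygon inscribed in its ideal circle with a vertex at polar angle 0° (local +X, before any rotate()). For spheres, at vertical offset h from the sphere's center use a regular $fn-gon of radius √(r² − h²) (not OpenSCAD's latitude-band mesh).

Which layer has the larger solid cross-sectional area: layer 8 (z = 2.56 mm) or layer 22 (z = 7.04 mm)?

Layer 8 (z = 2.56): the cube is present — its section is the full 9×24.5 rectangle (area 220.50 mm²); the cube at (11.5, 0.5) (footprint 6.5×6) is included at this height (area 39.00 mm²); the r=6.5 sphere at (5, 10) slices to a regular 24-gon of circumradius 4.632 (√(r²−h²) with h=4.56 from center) (area = (24/2)·4.632²·sin(360°/24) = 66.64 mm²); the r=9 sphere at (15.5, -2) slices to a regular 24-gon of circumradius 8.266 (√(r²−h²) with h=3.56 from center) (area = (24/2)·8.266²·sin(360°/24) = 212.21 mm²); After the difference (first − rest): starting from the 9×24.5 cube (220.50 mm²), the 6.5×6 cube at (11.5, 0.5) misses the remaining region (no effect); the r=6.5 sphere at (5, 10) partially overlaps it — only the 64.77 mm² overlap (of its 66.64 mm²) is removed, clipping the outline; the r=9 sphere at (15.5, -2) partially overlaps it — only the 2.63 mm² overlap (of its 212.21 mm²) is removed, clipping the outline — area = 153.10 mm². So its area = 153.10 mm². Layer 22 (z = 7.04): the cube is present — its section is the full 9×24.5 rectangle (area 220.50 mm²); the cube at (11.5, 0.5) (footprint 6.5×6) is included at this height (area 39.00 mm²); the sphere at (5, 10) is not intersected at this z (|z−center|=9.040 > r=6.5); the r=9 sphere at (15.5, -2) slices to a regular 24-gon of circumradius 4.045 (√(r²−h²) with h=8.04 from center) (area = (24/2)·4.045²·sin(360°/24) = 50.81 mm²); Subtracting the remaining from the first: starting from the 9×24.5 cube (220.50 mm²), the 6.5×6 cube at (11.5, 0.5) misses the remaining region (no effect); the r=9 sphere at (15.5, -2) misses the remaining region (no effect) — area = 220.50 mm². So its area = 220.50 mm². Layer 22 is larger (220.50 vs 153.10 mm²).

layer 22 (z = 7.04 mm)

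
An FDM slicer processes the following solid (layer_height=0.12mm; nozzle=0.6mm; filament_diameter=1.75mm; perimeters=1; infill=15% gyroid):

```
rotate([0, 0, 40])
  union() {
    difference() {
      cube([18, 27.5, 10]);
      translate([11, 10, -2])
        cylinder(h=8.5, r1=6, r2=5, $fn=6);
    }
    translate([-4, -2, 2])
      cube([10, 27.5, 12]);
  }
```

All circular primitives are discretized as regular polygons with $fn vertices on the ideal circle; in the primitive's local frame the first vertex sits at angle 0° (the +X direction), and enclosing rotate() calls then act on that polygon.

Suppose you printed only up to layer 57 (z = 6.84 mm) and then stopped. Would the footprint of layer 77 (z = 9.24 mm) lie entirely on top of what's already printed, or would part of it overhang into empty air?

entirely on top

Compare the two slices. At z = 6.84: the cube is present — its section is the full 18×27.5 rectangle (area 495.00 mm²); the cone at (11, 10) is not intersected at this z (z outside [-2, 6.5]); Subtracting the remaining from the first: none of the subtracted shapes is present at this height, so the 18×27.5 cube is unchanged — area = 495.00 mm²; the cube at (-4, -2) (footprint 10×27.5) is included at this height (area 275.00 mm²); Combining (union): the regions partially overlap — summed areas 770.00 mm² minus the doubly-counted overlap 153.00 mm² gives 617.00 mm² — area = 617.00 mm²; (rotated 40° about Z; rotation is an isometry so areas/perimeters/island counts are preserved). At z = 9.24: the cube (footprint 18×27.5) is included at this height (area 495.00 mm²); the cone at (11, 10) is not intersected at this z (z outside [-2, 6.5]); After the difference (first − rest): none of the subtracted shapes is present at this height, so the 18×27.5 cube is unchanged — area = 495.00 mm²; the 10×27.5 cube at (-4, -2) contributes its full rectangle (area 275.00 mm²); Taking the union: the regions partially overlap — summed areas 770.00 mm² minus the doubly-counted overlap 153.00 mm² gives 617.00 mm² — area = 617.00 mm²; (whole slice rotated 40° about Z — lengths, areas and connectivity unchanged). Checking containment: the cross-section at z = 9.24 is a subset of the cross-section at z = 6.84.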